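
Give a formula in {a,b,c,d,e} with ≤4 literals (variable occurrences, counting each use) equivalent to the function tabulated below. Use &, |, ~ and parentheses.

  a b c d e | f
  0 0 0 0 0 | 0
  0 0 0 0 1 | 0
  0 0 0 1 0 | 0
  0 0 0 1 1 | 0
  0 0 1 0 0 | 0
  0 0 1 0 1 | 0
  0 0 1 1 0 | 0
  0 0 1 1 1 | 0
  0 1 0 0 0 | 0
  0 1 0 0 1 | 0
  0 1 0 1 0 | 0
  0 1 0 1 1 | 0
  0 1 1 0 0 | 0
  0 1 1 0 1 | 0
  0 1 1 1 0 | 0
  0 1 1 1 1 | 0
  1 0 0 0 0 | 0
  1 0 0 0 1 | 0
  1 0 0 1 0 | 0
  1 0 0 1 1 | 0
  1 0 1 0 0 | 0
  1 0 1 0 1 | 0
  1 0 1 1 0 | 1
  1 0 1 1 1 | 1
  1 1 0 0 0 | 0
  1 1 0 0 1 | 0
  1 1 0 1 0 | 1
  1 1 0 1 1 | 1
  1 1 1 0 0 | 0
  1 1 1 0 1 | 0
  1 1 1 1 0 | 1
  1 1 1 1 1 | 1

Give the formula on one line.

  (c | b) = 00001111111111110000111111111111
  (d & (c | b)) = 00000011001100110000001100110011
  (a & (d & (c | b))) = 00000000000000000000001100110011

(a & (d & (c | b)))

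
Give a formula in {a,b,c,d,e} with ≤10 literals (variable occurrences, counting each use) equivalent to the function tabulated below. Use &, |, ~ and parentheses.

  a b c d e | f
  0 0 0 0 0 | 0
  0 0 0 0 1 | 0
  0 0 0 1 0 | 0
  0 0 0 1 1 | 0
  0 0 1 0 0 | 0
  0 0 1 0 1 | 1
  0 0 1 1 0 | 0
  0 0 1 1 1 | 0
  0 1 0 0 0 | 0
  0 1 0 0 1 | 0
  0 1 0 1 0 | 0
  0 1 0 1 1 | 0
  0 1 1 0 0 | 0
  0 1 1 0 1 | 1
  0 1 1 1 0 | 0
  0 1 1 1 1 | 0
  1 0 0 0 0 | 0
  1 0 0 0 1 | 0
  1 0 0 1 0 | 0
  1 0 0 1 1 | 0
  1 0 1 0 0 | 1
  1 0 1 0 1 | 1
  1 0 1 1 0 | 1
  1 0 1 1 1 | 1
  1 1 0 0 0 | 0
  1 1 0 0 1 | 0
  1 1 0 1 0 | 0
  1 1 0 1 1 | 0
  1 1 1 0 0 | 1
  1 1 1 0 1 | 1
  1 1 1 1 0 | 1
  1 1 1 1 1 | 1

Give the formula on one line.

  ~d = 11001100110011001100110011001100
  (e & ~d) = 01000100010001000100010001000100
  (~d | b) = 11001100111111111100110011111111
  ((~d | b) & c) = 00001100000011110000110000001111
  ((e & ~d) & ((~d | b) & c)) = 00000100000001000000010000000100
  (a & c) = 00000000000000000000111100001111
  (((e & ~d) & ((~d | b) & c)) | (a & c)) = 00000100000001000000111100001111

(((e & ~d) & ((~d | b) & c)) | (a & c))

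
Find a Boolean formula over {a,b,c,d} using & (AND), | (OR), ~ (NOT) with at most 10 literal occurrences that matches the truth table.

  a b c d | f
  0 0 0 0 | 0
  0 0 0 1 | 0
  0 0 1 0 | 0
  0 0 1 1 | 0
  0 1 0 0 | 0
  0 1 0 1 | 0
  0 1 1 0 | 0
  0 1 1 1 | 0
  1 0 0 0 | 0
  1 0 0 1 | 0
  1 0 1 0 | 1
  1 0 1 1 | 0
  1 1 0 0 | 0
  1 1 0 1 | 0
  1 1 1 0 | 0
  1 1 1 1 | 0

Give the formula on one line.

(~b & (((~d & c) | b) & ((~a | c) & a)))

  ~b = 1111000011110000
  ~d = 1010101010101010
  (~d & c) = 0010001000100010
  ((~d & c) | b) = 0010111100101111
  ~a = 1111111100000000
  (~a | c) = 1111111100110011
  ((~a | c) & a) = 0000000000110011
  (((~d & c) | b) & ((~a | c) & a)) = 0000000000100011
  (~b & (((~d & c) | b) & ((~a | c) & a))) = 0000000000100000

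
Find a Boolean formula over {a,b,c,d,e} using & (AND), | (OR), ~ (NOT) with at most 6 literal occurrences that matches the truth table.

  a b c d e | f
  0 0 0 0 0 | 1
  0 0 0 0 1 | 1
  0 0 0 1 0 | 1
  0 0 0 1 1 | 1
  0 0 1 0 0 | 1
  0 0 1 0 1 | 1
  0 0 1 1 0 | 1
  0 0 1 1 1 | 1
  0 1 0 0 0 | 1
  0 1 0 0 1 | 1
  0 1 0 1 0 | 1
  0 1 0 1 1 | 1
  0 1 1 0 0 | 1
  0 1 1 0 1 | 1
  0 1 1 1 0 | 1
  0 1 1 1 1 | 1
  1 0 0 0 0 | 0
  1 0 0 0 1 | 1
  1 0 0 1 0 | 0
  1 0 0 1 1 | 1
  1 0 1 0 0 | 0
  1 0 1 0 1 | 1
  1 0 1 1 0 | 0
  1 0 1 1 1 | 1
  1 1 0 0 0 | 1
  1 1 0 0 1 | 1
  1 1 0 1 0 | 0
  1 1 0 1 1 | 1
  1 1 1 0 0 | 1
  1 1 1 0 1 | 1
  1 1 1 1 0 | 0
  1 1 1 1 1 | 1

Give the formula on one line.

  ~a = 11111111111111110000000000000000
  (e | ~a) = 11111111111111110101010101010101
  ~d = 11001100110011001100110011001100
  (~d & b) = 00000000110011000000000011001100
  ((e | ~a) | (~d & b)) = 11111111111111110101010111011101

((e | ~a) | (~d & b))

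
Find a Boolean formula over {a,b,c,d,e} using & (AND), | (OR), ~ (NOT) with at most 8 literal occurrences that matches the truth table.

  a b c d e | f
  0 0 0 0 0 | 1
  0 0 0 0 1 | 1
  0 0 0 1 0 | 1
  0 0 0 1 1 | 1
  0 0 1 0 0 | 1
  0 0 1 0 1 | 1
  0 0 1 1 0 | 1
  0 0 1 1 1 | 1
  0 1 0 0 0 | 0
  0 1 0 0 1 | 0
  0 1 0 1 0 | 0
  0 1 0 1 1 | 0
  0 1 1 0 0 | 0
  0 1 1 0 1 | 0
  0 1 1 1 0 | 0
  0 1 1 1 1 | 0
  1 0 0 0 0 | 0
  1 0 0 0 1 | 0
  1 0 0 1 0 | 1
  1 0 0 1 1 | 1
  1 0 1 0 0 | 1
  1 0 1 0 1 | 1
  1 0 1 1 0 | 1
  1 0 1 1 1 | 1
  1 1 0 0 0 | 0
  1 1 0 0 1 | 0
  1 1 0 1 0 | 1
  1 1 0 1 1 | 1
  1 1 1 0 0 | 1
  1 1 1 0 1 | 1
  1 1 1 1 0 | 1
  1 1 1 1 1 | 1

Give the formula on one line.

  ~d = 11001100110011001100110011001100
  ~a = 11111111111111110000000000000000
  (~d | ~a) = 11111111111111111100110011001100
  (c & (~d | ~a)) = 00001111000011110000110000001100
  (~a | d) = 11111111111111110011001100110011
  ((c & (~d | ~a)) | (~a | d)) = 11111111111111110011111100111111
  ~b = 11111111000000001111111100000000
  (a | ~b) = 11111111000000001111111111111111
  (((c & (~d | ~a)) | (~a | d)) & (a | ~b)) = 11111111000000000011111100111111

(((c & (~d | ~a)) | (~a | d)) & (a | ~b))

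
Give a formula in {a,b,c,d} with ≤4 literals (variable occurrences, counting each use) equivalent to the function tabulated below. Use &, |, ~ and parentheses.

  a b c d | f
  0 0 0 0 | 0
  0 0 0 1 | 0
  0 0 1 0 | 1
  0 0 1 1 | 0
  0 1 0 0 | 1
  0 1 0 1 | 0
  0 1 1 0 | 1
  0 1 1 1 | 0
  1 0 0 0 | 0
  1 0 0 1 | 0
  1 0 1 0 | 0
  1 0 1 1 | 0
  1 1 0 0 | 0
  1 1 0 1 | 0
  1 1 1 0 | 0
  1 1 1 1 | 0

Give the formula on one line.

  ~d = 1010101010101010
  ~a = 1111111100000000
  (~d & ~a) = 1010101000000000
  (b | c) = 0011111100111111
  ((~d & ~a) & (b | c)) = 0010101000000000

((~d & ~a) & (b | c))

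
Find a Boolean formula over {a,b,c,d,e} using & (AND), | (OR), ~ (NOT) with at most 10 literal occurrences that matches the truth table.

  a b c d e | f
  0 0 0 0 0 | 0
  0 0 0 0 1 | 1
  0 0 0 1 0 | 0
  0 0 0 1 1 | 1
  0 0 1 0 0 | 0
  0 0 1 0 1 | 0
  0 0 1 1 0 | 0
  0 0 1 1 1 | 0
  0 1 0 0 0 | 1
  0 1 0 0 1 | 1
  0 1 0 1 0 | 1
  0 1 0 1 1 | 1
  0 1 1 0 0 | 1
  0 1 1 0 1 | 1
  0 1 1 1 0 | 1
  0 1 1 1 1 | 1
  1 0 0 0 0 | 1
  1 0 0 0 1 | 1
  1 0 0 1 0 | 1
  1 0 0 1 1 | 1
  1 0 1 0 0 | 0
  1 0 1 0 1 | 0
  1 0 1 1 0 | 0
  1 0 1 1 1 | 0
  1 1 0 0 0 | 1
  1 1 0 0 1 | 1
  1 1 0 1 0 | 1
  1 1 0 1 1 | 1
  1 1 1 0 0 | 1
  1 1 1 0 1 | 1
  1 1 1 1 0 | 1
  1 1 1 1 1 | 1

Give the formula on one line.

  ~b = 11111111000000001111111100000000
  (~b | e) = 11111111010101011111111101010101
  ~c = 11110000111100001111000011110000
  (~c & e) = 01010000010100000101000001010000
  (~c & a) = 00000000000000001111000011110000
  ((~c & e) | (~c & a)) = 01010000010100001111000011110000
  (((~c & e) | (~c & a)) | b) = 01010000111111111111000011111111
  ((~b | e) & (((~c & e) | (~c & a)) | b)) = 01010000010101011111000001010101
  (((~b | e) & (((~c & e) | (~c & a)) | b)) | b) = 01010000111111111111000011111111

(((~b | e) & (((~c & e) | (~c & a)) | b)) | b)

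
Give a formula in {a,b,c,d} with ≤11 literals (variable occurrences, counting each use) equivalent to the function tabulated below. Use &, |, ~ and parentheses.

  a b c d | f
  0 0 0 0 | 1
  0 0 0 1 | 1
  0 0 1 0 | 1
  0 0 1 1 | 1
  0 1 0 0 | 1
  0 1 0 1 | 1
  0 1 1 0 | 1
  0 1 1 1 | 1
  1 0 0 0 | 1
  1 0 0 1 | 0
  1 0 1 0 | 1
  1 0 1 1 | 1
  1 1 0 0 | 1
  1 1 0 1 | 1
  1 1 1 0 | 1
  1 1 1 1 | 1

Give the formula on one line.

(((a & (c | ~d)) | (b | ~d)) | ((a & c) | (~b & ~a)))

  ~d = 1010101010101010
  (c | ~d) = 1011101110111011
  (a & (c | ~d)) = 0000000010111011
  (b | ~d) = 1010111110101111
  ((a & (c | ~d)) | (b | ~d)) = 1010111110111111
  (a & c) = 0000000000110011
  ~b = 1111000011110000
  ~a = 1111111100000000
  (~b & ~a) = 1111000000000000
  ((a & c) | (~b & ~a)) = 1111000000110011
  (((a & (c | ~d)) | (b | ~d)) | ((a & c) | (~b & ~a))) = 1111111110111111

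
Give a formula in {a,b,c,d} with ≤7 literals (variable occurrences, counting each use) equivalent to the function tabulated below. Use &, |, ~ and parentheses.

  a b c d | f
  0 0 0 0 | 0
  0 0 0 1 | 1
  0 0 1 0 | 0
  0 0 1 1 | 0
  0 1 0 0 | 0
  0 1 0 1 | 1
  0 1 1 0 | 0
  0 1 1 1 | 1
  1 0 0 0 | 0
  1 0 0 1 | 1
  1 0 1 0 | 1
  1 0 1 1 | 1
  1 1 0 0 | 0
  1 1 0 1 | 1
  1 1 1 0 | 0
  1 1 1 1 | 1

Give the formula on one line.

  ~c = 1100110011001100
  (~c | a) = 1100110011111111
  ((~c | a) | b) = 1100111111111111
  (d & ((~c | a) | b)) = 0100010101010101
  ~b = 1111000011110000
  (c & ~b) = 0011000000110000
  ((c & ~b) & a) = 0000000000110000
  ((d & ((~c | a) | b)) | ((c & ~b) & a)) = 0100010101110101

((d & ((~c | a) | b)) | ((c & ~b) & a))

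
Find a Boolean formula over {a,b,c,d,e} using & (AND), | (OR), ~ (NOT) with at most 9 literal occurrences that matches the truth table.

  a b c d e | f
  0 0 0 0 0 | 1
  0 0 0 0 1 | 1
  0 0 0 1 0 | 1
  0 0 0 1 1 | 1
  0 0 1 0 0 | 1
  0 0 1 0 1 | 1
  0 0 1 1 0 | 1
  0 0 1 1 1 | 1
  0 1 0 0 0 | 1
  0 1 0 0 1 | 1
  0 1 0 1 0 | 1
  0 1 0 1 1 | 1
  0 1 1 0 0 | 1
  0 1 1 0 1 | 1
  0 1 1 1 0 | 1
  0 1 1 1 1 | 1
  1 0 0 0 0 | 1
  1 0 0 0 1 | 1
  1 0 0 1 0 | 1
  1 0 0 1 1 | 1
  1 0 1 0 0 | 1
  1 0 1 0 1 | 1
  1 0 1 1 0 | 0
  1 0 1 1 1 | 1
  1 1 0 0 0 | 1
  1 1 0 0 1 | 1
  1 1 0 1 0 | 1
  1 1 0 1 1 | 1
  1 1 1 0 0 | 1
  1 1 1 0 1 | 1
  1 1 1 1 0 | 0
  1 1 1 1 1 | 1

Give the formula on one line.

  ~a = 11111111111111110000000000000000
  ~c = 11110000111100001111000011110000
  (~c & a) = 00000000000000001111000011110000
  (e | (~c & a)) = 01010101010101011111010111110101
  (a | b) = 00000000111111111111111111111111
  ((a | b) & e) = 00000000010101010101010101010101
  ~b = 11111111000000001111111100000000
  (((a | b) & e) & ~b) = 00000000000000000101010100000000
  ~d = 11001100110011001100110011001100
  ((((a | b) & e) & ~b) | ~d) = 11001100110011001101110111001100
  ((e | (~c & a)) | ((((a | b) & e) & ~b) | ~d)) = 11011101110111011111110111111101
  (~a | ((e | (~c & a)) | ((((a | b) & e) & ~b) | ~d))) = 11111111111111111111110111111101

(~a | ((e | (~c & a)) | ((((a | b) & e) & ~b) | ~d)))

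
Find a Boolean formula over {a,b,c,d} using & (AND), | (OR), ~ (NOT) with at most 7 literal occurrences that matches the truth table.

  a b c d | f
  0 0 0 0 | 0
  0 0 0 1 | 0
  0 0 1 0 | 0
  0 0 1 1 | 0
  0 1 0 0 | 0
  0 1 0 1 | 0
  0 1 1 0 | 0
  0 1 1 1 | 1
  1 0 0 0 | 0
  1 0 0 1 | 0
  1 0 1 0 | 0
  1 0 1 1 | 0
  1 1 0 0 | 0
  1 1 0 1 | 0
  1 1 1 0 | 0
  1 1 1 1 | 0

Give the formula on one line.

(((c & b) & d) & ~a)

  (c & b) = 0000001100000011
  ((c & b) & d) = 0000000100000001
  ~a = 1111111100000000
  (((c & b) & d) & ~a) = 0000000100000000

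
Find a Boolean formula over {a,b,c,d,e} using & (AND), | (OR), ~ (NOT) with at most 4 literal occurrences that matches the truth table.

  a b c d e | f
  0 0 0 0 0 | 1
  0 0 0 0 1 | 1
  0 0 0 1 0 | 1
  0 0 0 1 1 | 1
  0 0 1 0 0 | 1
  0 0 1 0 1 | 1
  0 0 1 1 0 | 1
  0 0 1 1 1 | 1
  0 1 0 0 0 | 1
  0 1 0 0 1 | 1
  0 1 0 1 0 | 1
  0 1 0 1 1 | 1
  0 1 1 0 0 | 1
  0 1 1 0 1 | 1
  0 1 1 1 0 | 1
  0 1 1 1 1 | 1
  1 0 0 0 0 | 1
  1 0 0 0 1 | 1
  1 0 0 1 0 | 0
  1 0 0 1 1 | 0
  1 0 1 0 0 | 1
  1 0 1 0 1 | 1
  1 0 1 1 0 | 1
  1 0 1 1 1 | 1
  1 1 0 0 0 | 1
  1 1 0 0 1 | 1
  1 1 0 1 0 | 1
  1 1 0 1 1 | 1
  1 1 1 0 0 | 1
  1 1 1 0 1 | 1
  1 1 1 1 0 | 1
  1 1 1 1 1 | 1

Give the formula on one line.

  ~a = 11111111111111110000000000000000
  ~d = 11001100110011001100110011001100
  (~a | ~d) = 11111111111111111100110011001100
  (b | (~a | ~d)) = 11111111111111111100110011111111
  (c | (b | (~a | ~d))) = 11111111111111111100111111111111

(c | (b | (~a | ~d)))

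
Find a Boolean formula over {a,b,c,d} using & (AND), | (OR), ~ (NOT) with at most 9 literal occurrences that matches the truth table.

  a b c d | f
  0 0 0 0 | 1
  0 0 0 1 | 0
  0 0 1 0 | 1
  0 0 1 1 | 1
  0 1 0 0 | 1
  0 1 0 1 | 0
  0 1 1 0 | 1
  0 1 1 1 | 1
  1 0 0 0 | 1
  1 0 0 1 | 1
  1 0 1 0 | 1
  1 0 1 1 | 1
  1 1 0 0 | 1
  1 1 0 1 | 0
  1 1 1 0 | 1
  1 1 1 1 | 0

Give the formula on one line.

(~d | ((~b | (c & ~a)) & (a | c)))

  ~d = 1010101010101010
  ~b = 1111000011110000
  ~a = 1111111100000000
  (c & ~a) = 0011001100000000
  (~b | (c & ~a)) = 1111001111110000
  (a | c) = 0011001111111111
  ((~b | (c & ~a)) & (a | c)) = 0011001111110000
  (~d | ((~b | (c & ~a)) & (a | c))) = 1011101111111010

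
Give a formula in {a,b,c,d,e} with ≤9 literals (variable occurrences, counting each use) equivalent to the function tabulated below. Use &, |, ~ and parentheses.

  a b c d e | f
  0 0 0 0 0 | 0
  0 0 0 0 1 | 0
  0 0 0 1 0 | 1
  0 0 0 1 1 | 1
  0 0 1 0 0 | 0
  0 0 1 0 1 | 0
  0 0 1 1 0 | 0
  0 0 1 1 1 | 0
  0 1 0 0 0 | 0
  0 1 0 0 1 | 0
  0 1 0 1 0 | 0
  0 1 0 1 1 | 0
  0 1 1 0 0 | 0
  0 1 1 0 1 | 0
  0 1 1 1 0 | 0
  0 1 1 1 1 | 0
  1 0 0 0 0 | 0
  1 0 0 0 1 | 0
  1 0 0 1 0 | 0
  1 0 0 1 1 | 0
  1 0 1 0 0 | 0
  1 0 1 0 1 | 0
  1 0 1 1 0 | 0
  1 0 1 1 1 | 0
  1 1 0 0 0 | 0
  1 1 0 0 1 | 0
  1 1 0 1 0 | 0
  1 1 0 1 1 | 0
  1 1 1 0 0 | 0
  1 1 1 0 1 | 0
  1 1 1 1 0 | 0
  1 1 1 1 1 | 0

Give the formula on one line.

((~a & (~b & ~c)) & (c | (~c & (c | d))))

  ~a = 11111111111111110000000000000000
  ~b = 11111111000000001111111100000000
  ~c = 11110000111100001111000011110000
  (~b & ~c) = 11110000000000001111000000000000
  (~a & (~b & ~c)) = 11110000000000000000000000000000
  (c | d) = 00111111001111110011111100111111
  (~c & (c | d)) = 00110000001100000011000000110000
  (c | (~c & (c | d))) = 00111111001111110011111100111111
  ((~a & (~b & ~c)) & (c | (~c & (c | d)))) = 00110000000000000000000000000000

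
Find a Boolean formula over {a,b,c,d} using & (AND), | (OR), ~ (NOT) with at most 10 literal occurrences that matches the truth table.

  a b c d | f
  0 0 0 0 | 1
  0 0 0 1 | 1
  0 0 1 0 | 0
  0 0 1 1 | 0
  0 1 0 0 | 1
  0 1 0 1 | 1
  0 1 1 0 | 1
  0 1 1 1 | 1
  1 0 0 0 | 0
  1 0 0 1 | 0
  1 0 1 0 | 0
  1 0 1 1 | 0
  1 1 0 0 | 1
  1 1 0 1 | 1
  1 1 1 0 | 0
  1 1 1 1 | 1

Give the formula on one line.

(((~a | d) & (((c & b) | ~d) & b)) | ((b | ~a) & ~c))

  ~a = 1111111100000000
  (~a | d) = 1111111101010101
  (c & b) = 0000001100000011
  ~d = 1010101010101010
  ((c & b) | ~d) = 1010101110101011
  (((c & b) | ~d) & b) = 0000101100001011
  ((~a | d) & (((c & b) | ~d) & b)) = 0000101100000001
  (b | ~a) = 1111111100001111
  ~c = 1100110011001100
  ((b | ~a) & ~c) = 1100110000001100
  (((~a | d) & (((c & b) | ~d) & b)) | ((b | ~a) & ~c)) = 1100111100001101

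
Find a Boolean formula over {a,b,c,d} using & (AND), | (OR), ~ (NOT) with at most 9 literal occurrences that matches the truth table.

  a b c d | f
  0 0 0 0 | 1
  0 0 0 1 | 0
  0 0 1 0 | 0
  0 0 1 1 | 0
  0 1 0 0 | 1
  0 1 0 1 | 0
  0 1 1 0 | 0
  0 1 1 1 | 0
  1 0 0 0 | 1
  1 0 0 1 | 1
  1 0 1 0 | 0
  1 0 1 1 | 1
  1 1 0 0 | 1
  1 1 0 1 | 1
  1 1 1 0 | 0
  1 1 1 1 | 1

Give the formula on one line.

((~c | (d & a)) & (c | ((a | ~d) & ~c)))

  ~c = 1100110011001100
  (d & a) = 0000000001010101
  (~c | (d & a)) = 1100110011011101
  ~d = 1010101010101010
  (a | ~d) = 1010101011111111
  ((a | ~d) & ~c) = 1000100011001100
  (c | ((a | ~d) & ~c)) = 1011101111111111
  ((~c | (d & a)) & (c | ((a | ~d) & ~c))) = 1000100011011101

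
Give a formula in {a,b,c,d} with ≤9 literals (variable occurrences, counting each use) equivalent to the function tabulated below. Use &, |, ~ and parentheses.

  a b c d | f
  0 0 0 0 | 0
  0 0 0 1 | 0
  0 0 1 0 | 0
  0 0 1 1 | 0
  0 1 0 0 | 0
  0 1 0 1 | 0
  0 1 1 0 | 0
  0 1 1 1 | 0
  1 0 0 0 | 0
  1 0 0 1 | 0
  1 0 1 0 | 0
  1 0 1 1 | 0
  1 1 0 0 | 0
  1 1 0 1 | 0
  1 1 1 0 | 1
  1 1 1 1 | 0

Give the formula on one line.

(((c & ~d) & (a & (c | b))) & (~d & (a & b)))

  ~d = 1010101010101010
  (c & ~d) = 0010001000100010
  (c | b) = 0011111100111111
  (a & (c | b)) = 0000000000111111
  ((c & ~d) & (a & (c | b))) = 0000000000100010
  (a & b) = 0000000000001111
  (~d & (a & b)) = 0000000000001010
  (((c & ~d) & (a & (c | b))) & (~d & (a & b))) = 0000000000000010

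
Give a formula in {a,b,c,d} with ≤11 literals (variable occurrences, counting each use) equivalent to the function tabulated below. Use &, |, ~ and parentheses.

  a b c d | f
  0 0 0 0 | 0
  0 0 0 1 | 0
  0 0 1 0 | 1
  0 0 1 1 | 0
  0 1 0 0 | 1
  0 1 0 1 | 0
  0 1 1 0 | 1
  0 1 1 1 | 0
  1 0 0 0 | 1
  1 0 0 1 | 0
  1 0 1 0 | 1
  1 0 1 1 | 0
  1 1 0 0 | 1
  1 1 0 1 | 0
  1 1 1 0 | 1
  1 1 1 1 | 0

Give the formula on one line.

((((a & b) | ~d) & (b | (c | a))) & (~b | (b & ~d)))

  (a & b) = 0000000000001111
  ~d = 1010101010101010
  ((a & b) | ~d) = 1010101010101111
  (c | a) = 0011001111111111
  (b | (c | a)) = 0011111111111111
  (((a & b) | ~d) & (b | (c | a))) = 0010101010101111
  ~b = 1111000011110000
  (b & ~d) = 0000101000001010
  (~b | (b & ~d)) = 1111101011111010
  ((((a & b) | ~d) & (b | (c | a))) & (~b | (b & ~d))) = 0010101010101010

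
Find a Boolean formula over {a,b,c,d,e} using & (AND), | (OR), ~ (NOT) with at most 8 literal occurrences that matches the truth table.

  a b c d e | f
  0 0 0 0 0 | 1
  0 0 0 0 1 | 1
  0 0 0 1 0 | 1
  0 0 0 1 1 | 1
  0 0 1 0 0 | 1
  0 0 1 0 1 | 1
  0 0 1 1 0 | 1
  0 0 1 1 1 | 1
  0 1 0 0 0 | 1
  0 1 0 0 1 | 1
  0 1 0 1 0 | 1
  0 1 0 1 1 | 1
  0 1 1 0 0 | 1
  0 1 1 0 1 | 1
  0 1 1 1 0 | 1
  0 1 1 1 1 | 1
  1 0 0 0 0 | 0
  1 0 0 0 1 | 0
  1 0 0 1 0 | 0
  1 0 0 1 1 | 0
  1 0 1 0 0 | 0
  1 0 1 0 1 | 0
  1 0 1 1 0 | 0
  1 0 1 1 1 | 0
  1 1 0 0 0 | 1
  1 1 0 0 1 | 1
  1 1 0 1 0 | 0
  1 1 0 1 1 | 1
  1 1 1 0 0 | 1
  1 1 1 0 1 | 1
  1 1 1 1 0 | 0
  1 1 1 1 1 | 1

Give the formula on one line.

(~a | ((~a | (e | ~d)) & (a & b)))

  ~a = 11111111111111110000000000000000
  ~d = 11001100110011001100110011001100
  (e | ~d) = 11011101110111011101110111011101
  (~a | (e | ~d)) = 11111111111111111101110111011101
  (a & b) = 00000000000000000000000011111111
  ((~a | (e | ~d)) & (a & b)) = 00000000000000000000000011011101
  (~a | ((~a | (e | ~d)) & (a & b))) = 11111111111111110000000011011101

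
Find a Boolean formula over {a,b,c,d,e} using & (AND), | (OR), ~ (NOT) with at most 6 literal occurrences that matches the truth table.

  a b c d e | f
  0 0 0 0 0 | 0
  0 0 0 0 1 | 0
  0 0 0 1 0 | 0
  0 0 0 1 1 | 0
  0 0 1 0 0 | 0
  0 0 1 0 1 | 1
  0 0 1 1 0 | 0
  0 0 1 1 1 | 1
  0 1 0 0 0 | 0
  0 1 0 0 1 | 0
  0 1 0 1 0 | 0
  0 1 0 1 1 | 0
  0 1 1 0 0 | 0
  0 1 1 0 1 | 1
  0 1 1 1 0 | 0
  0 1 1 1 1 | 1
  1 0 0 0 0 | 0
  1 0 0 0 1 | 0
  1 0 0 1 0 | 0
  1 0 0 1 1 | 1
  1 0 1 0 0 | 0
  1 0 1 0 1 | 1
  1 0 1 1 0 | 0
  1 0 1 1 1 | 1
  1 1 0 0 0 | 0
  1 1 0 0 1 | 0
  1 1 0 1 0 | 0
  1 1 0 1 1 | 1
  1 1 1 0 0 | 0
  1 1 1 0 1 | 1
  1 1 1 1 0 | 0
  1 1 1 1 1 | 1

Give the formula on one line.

((((a | c) & d) | c) & e)

  (a | c) = 00001111000011111111111111111111
  ((a | c) & d) = 00000011000000110011001100110011
  (((a | c) & d) | c) = 00001111000011110011111100111111
  ((((a | c) & d) | c) & e) = 00000101000001010001010100010101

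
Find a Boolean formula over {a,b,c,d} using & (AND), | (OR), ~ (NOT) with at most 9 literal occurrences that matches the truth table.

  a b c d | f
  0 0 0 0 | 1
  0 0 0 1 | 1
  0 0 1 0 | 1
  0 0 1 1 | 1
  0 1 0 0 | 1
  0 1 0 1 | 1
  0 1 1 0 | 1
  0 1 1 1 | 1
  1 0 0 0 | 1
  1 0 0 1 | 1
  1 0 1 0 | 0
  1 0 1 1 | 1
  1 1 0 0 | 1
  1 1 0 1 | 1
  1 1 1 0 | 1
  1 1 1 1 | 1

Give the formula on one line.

((((a & b) & (~d | (~b & a))) | (c & (d | ~a))) | ~c)

  (a & b) = 0000000000001111
  ~d = 1010101010101010
  ~b = 1111000011110000
  (~b & a) = 0000000011110000
  (~d | (~b & a)) = 1010101011111010
  ((a & b) & (~d | (~b & a))) = 0000000000001010
  ~a = 1111111100000000
  (d | ~a) = 1111111101010101
  (c & (d | ~a)) = 0011001100010001
  (((a & b) & (~d | (~b & a))) | (c & (d | ~a))) = 0011001100011011
  ~c = 1100110011001100
  ((((a & b) & (~d | (~b & a))) | (c & (d | ~a))) | ~c) = 1111111111011111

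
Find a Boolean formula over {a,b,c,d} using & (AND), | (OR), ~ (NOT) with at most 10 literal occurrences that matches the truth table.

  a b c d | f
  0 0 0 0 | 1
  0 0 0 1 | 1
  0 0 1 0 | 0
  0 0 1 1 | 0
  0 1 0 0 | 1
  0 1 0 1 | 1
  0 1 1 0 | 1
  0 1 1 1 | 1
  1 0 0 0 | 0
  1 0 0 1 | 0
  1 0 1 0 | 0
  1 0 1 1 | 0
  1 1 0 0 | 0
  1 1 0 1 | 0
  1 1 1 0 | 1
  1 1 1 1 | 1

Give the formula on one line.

((~a & ~c) | (c & ((a | (d | c)) & b)))

  ~a = 1111111100000000
  ~c = 1100110011001100
  (~a & ~c) = 1100110000000000
  (d | c) = 0111011101110111
  (a | (d | c)) = 0111011111111111
  ((a | (d | c)) & b) = 0000011100001111
  (c & ((a | (d | c)) & b)) = 0000001100000011
  ((~a & ~c) | (c & ((a | (d | c)) & b))) = 1100111100000011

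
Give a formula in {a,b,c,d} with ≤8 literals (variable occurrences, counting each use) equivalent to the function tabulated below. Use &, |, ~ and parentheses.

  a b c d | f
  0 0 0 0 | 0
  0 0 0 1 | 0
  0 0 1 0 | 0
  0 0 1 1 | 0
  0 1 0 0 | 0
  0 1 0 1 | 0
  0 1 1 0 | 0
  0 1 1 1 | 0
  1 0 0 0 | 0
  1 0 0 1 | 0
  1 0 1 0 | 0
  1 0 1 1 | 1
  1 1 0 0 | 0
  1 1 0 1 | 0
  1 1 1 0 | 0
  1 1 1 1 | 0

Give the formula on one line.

  ~b = 1111000011110000
  (~b & c) = 0011000000110000
  ~c = 1100110011001100
  (~c | b) = 1100111111001111
  (a & d) = 0000000001010101
  ((~c | b) | (a & d)) = 1100111111011111
  ((~b & c) & ((~c | b) | (a & d))) = 0000000000010000

((~b & c) & ((~c | b) | (a & d)))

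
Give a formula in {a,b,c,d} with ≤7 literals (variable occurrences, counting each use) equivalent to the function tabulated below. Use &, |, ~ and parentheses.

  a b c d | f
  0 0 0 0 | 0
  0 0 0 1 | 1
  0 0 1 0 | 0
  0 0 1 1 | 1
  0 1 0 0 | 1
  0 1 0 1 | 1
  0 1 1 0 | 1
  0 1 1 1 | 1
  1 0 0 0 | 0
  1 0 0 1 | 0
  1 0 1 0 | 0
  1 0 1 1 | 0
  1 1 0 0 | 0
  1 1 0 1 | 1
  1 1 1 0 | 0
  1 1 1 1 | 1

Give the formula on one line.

  (b & d) = 0000010100000101
  (b | d) = 0101111101011111
  ~a = 1111111100000000
  ((b | d) & ~a) = 0101111100000000
  ((b & d) | ((b | d) & ~a)) = 0101111100000101

((b & d) | ((b | d) & ~a))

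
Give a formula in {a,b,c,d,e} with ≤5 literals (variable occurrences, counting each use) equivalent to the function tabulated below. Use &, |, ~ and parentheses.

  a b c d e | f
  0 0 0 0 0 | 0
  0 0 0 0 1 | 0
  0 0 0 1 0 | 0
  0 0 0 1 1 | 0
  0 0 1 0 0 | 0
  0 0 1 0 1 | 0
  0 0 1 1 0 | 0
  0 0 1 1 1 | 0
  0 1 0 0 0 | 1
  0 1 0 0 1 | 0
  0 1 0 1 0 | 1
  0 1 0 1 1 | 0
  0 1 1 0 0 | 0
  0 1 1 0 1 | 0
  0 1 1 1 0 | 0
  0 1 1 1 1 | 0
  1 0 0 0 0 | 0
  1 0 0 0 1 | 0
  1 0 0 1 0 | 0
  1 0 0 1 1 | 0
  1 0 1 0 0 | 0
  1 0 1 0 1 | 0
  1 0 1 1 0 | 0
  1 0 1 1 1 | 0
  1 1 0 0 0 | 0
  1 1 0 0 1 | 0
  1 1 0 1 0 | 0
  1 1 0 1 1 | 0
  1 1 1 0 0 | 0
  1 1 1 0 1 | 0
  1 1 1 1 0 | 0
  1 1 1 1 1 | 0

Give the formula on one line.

  ~c = 11110000111100001111000011110000
  (~c & b) = 00000000111100000000000011110000
  ~e = 10101010101010101010101010101010
  ~a = 11111111111111110000000000000000
  (~e & ~a) = 10101010101010100000000000000000
  ((~c & b) & (~e & ~a)) = 00000000101000000000000000000000

((~c & b) & (~e & ~a))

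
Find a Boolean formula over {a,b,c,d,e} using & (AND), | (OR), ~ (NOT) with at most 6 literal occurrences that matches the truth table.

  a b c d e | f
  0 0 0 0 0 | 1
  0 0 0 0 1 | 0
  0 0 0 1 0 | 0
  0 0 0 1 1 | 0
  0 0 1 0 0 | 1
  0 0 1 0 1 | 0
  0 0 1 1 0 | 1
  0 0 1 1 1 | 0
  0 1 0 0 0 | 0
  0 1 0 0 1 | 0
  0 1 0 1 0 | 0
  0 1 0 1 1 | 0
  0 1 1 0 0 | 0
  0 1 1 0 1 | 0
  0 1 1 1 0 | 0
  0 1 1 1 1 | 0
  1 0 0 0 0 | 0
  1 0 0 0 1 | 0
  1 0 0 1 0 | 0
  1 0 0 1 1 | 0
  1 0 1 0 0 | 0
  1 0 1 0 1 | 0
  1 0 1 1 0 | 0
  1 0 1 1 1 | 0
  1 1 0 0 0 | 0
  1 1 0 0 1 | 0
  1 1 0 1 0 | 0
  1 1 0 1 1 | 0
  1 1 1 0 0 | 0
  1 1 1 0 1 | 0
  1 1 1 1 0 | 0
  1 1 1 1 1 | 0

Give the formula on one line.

(~b & (~a & ((c | ~d) & (b | ~e))))

  ~b = 11111111000000001111111100000000
  ~a = 11111111111111110000000000000000
  ~d = 11001100110011001100110011001100
  (c | ~d) = 11001111110011111100111111001111
  ~e = 10101010101010101010101010101010
  (b | ~e) = 10101010111111111010101011111111
  ((c | ~d) & (b | ~e)) = 10001010110011111000101011001111
  (~a & ((c | ~d) & (b | ~e))) = 10001010110011110000000000000000
  (~b & (~a & ((c | ~d) & (b | ~e)))) = 10001010000000000000000000000000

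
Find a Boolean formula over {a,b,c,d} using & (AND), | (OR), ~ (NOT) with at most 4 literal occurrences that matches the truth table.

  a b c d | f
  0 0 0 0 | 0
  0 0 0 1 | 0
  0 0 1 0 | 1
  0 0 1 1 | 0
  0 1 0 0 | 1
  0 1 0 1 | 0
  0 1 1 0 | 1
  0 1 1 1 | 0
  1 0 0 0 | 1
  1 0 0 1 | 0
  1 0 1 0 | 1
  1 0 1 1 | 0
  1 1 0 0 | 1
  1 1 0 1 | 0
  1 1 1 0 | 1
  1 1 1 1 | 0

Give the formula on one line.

(~d & ((b | a) | c))

  ~d = 1010101010101010
  (b | a) = 0000111111111111
  ((b | a) | c) = 0011111111111111
  (~d & ((b | a) | c)) = 0010101010101010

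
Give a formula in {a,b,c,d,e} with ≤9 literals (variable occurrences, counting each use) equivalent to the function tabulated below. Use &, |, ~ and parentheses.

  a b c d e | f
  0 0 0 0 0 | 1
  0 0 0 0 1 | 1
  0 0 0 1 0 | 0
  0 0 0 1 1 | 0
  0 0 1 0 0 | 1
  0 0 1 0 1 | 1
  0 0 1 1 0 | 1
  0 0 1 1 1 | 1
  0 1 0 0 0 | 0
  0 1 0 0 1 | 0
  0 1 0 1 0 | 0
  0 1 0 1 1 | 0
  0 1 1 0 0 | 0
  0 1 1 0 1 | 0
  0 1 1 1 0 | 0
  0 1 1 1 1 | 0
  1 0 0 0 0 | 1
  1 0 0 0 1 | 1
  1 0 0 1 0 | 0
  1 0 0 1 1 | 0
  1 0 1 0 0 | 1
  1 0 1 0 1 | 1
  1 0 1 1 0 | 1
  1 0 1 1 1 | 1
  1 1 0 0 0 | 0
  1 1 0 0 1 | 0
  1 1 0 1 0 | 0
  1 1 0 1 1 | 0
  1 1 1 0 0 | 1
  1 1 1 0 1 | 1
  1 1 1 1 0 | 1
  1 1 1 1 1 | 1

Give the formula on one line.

  ~b = 11111111000000001111111100000000
  ~d = 11001100110011001100110011001100
  (~d | c) = 11001111110011111100111111001111
  ~a = 11111111111111110000000000000000
  (~a & b) = 00000000111111110000000000000000
  ((~d | c) | (~a & b)) = 11001111111111111100111111001111
  (~b & ((~d | c) | (~a & b))) = 11001111000000001100111100000000
  (c & a) = 00000000000000000000111100001111
  ((~b & ((~d | c) | (~a & b))) | (c & a)) = 11001111000000001100111100001111

((~b & ((~d | c) | (~a & b))) | (c & a))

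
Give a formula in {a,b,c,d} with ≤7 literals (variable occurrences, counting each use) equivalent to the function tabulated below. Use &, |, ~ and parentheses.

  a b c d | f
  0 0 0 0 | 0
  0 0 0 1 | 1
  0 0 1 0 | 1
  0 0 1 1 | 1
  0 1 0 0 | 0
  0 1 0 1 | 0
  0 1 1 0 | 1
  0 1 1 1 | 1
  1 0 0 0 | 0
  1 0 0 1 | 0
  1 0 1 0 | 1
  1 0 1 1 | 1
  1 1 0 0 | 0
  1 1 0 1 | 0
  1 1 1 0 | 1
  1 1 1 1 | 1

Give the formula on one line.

(((d & ~b) | c) & ((c | b) | (~a | ~d)))

  ~b = 1111000011110000
  (d & ~b) = 0101000001010000
  ((d & ~b) | c) = 0111001101110011
  (c | b) = 0011111100111111
  ~a = 1111111100000000
  ~d = 1010101010101010
  (~a | ~d) = 1111111110101010
  ((c | b) | (~a | ~d)) = 1111111110111111
  (((d & ~b) | c) & ((c | b) | (~a | ~d))) = 0111001100110011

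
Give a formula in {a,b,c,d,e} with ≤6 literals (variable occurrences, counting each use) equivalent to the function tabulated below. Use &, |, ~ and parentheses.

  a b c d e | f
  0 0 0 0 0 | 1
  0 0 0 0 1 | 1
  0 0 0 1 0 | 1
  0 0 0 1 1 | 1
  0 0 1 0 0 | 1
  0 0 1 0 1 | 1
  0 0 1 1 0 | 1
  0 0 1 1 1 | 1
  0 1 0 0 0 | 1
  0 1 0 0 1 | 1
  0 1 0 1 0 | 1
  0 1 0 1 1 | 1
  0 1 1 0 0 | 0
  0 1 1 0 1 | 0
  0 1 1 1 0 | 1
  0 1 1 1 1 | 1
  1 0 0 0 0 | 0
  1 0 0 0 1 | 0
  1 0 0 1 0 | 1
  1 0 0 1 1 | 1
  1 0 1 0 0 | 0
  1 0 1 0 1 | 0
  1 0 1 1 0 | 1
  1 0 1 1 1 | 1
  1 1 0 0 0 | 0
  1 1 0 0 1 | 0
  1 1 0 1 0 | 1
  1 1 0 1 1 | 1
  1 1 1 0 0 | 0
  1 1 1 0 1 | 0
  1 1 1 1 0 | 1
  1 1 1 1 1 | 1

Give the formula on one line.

(d | (~a & (~c | ~b)))

  ~a = 11111111111111110000000000000000
  ~c = 11110000111100001111000011110000
  ~b = 11111111000000001111111100000000
  (~c | ~b) = 11111111111100001111111111110000
  (~a & (~c | ~b)) = 11111111111100000000000000000000
  (d | (~a & (~c | ~b))) = 11111111111100110011001100110011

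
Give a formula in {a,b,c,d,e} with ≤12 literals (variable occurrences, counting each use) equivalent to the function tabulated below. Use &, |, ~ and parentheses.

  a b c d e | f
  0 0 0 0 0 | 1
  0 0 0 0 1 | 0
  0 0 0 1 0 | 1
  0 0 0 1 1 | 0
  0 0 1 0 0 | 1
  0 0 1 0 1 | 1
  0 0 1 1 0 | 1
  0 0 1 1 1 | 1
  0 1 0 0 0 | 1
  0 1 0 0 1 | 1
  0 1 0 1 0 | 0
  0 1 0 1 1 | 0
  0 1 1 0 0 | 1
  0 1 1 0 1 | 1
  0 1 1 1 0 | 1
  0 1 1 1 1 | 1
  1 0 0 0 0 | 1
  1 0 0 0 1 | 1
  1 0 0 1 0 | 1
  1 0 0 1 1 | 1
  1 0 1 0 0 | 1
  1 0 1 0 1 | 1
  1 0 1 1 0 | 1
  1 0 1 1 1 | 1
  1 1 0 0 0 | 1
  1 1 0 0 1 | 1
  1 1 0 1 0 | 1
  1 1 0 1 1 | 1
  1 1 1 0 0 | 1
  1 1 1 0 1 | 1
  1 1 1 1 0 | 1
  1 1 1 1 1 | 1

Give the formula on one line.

  ~a = 11111111111111110000000000000000
  ~b = 11111111000000001111111100000000
  (~a & ~b) = 11111111000000000000000000000000
  (c | a) = 00001111000011111111111111111111
  ((~a & ~b) | (c | a)) = 11111111000011111111111111111111
  ~d = 11001100110011001100110011001100
  (((~a & ~b) | (c | a)) | ~d) = 11111111110011111111111111111111
  (b | c) = 00001111111111110000111111111111
  ((b | c) | a) = 00001111111111111111111111111111
  ~e = 10101010101010101010101010101010
  (((b | c) | a) | ~e) = 10101111111111111111111111111111
  ((((~a & ~b) | (c | a)) | ~d) & (((b | c) | a) | ~e)) = 10101111110011111111111111111111

((((~a & ~b) | (c | a)) | ~d) & (((b | c) | a) | ~e))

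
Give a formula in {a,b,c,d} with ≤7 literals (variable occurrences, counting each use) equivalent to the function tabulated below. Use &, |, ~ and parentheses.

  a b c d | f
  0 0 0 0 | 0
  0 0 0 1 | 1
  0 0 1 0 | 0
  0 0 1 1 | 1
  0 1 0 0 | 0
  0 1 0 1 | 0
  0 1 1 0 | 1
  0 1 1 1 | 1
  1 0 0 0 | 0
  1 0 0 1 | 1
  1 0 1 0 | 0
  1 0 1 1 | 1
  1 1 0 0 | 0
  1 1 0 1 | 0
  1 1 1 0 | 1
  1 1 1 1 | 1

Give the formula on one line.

  (b | d) = 0101111101011111
  ~b = 1111000011110000
  (c | ~b) = 1111001111110011
  ((b | d) & (c | ~b)) = 0101001101010011

((b | d) & (c | ~b))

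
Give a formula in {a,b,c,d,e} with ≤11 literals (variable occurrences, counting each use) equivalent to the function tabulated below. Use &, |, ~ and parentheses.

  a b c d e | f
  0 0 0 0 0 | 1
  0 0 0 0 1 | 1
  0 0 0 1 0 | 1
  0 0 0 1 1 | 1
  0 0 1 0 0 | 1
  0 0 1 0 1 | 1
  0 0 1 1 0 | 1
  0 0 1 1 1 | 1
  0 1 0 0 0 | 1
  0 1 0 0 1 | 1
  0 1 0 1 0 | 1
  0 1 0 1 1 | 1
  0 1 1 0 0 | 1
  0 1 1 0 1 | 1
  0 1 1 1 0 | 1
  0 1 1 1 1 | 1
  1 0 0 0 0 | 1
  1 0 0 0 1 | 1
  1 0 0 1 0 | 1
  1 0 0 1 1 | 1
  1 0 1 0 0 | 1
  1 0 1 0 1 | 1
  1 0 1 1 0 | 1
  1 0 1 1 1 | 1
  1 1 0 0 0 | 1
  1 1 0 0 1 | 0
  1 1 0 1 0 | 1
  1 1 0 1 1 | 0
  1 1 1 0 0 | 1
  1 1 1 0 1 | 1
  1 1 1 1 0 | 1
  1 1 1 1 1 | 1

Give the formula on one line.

  ~a = 11111111111111110000000000000000
  (~a & e) = 01010101010101010000000000000000
  ~d = 11001100110011001100110011001100
  ~b = 11111111000000001111111100000000
  (~d & ~b) = 11001100000000001100110000000000
  ((~a & e) | (~d & ~b)) = 11011101010101011100110000000000
  (((~a & e) | (~d & ~b)) & e) = 01010101010101010100010000000000
  ~e = 10101010101010101010101010101010
  (~e | ~b) = 11111111101010101111111110101010
  ((((~a & e) | (~d & ~b)) & e) | (~e | ~b)) = 11111111111111111111111110101010
  (c | ((((~a & e) | (~d & ~b)) & e) | (~e | ~b))) = 11111111111111111111111110101111

(c | ((((~a & e) | (~d & ~b)) & e) | (~e | ~b)))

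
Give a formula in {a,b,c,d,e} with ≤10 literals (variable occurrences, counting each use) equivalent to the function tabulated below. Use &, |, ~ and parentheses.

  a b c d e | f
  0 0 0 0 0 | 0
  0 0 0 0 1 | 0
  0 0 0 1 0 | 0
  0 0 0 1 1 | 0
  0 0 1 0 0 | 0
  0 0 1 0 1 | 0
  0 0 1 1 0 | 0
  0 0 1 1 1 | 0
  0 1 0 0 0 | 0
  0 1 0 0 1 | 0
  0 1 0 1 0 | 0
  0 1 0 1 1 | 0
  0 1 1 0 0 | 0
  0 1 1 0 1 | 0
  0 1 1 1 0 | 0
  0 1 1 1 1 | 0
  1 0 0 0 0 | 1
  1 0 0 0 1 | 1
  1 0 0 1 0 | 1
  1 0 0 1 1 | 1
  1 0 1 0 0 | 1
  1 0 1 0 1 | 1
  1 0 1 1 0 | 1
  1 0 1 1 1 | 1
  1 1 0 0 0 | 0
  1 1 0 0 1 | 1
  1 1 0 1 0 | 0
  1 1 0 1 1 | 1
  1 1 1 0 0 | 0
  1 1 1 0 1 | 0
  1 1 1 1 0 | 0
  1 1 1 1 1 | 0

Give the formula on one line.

((a & ~b) | (((b & ~c) & ((b | ~d) & a)) & e))

  ~b = 11111111000000001111111100000000
  (a & ~b) = 00000000000000001111111100000000
  ~c = 11110000111100001111000011110000
  (b & ~c) = 00000000111100000000000011110000
  ~d = 11001100110011001100110011001100
  (b | ~d) = 11001100111111111100110011111111
  ((b | ~d) & a) = 00000000000000001100110011111111
  ((b & ~c) & ((b | ~d) & a)) = 00000000000000000000000011110000
  (((b & ~c) & ((b | ~d) & a)) & e) = 00000000000000000000000001010000
  ((a & ~b) | (((b & ~c) & ((b | ~d) & a)) & e)) = 00000000000000001111111101010000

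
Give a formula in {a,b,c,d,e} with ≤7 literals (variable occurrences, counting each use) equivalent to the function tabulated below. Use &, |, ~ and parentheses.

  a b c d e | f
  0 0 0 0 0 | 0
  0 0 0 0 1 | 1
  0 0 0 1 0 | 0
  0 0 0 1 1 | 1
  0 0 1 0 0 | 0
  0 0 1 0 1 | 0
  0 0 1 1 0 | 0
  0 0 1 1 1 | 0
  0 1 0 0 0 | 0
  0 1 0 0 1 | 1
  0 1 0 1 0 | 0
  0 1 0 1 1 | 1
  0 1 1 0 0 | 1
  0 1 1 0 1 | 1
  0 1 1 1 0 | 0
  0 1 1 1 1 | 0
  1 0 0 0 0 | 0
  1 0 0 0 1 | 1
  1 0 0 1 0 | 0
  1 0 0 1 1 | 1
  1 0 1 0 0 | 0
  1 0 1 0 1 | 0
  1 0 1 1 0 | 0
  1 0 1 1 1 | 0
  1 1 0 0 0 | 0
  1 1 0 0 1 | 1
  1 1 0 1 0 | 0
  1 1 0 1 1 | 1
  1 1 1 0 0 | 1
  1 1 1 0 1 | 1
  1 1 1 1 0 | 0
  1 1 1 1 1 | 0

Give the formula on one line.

  ~c = 11110000111100001111000011110000
  (~c & e) = 01010000010100000101000001010000
  ~d = 11001100110011001100110011001100
  (b & c) = 00000000000011110000000000001111
  (~d & (b & c)) = 00000000000011000000000000001100
  ((~c & e) | (~d & (b & c))) = 01010000010111000101000001011100

((~c & e) | (~d & (b & c)))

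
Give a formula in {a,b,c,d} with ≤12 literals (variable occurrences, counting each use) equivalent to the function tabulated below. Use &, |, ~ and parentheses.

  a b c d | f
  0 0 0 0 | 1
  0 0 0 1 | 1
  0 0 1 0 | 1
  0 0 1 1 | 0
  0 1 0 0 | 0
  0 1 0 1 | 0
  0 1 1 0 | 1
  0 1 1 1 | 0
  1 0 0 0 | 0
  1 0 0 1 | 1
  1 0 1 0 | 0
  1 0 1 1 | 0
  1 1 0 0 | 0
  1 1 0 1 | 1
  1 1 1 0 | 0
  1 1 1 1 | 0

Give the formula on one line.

(((~c & (~b & ~a)) | ((~c & a) & d)) | ((c & ~a) & ~d))

  ~c = 1100110011001100
  ~b = 1111000011110000
  ~a = 1111111100000000
  (~b & ~a) = 1111000000000000
  (~c & (~b & ~a)) = 1100000000000000
  (~c & a) = 0000000011001100
  ((~c & a) & d) = 0000000001000100
  ((~c & (~b & ~a)) | ((~c & a) & d)) = 1100000001000100
  (c & ~a) = 0011001100000000
  ~d = 1010101010101010
  ((c & ~a) & ~d) = 0010001000000000
  (((~c & (~b & ~a)) | ((~c & a) & d)) | ((c & ~a) & ~d)) = 1110001001000100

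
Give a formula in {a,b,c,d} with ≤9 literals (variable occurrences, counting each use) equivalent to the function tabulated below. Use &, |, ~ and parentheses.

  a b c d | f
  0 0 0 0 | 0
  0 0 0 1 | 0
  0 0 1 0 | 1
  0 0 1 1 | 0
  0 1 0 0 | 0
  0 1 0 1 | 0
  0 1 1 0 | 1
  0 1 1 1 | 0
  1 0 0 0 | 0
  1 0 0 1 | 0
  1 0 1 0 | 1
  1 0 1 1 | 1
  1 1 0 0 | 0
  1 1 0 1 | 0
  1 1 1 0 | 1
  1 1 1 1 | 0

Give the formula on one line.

(((a & ~b) & (c & a)) | (~d & c))

  ~b = 1111000011110000
  (a & ~b) = 0000000011110000
  (c & a) = 0000000000110011
  ((a & ~b) & (c & a)) = 0000000000110000
  ~d = 1010101010101010
  (~d & c) = 0010001000100010
  (((a & ~b) & (c & a)) | (~d & c)) = 0010001000110010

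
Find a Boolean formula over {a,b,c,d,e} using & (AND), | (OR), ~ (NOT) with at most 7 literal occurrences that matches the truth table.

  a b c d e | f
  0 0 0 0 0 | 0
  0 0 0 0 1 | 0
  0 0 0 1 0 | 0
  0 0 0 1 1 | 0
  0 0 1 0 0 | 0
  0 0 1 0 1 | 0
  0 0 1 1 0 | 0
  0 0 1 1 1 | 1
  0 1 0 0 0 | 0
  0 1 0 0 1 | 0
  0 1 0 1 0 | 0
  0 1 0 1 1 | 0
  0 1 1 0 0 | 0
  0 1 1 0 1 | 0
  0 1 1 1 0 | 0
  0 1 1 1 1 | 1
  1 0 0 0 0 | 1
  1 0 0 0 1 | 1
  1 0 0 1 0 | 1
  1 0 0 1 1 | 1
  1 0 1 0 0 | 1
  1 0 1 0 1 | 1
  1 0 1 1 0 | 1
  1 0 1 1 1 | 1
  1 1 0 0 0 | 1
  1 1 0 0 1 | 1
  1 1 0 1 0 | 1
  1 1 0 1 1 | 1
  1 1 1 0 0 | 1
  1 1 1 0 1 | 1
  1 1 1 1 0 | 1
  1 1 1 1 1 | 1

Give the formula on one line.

  ~b = 11111111000000001111111100000000
  ~c = 11110000111100001111000011110000
  (~b & ~c) = 11110000000000001111000000000000
  (e & d) = 00010001000100010001000100010001
  ((~b & ~c) | (e & d)) = 11110001000100011111000100010001
  (((~b & ~c) | (e & d)) & c) = 00000001000000010000000100000001
  ((((~b & ~c) | (e & d)) & c) | a) = 00000001000000011111111111111111

((((~b & ~c) | (e & d)) & c) | a)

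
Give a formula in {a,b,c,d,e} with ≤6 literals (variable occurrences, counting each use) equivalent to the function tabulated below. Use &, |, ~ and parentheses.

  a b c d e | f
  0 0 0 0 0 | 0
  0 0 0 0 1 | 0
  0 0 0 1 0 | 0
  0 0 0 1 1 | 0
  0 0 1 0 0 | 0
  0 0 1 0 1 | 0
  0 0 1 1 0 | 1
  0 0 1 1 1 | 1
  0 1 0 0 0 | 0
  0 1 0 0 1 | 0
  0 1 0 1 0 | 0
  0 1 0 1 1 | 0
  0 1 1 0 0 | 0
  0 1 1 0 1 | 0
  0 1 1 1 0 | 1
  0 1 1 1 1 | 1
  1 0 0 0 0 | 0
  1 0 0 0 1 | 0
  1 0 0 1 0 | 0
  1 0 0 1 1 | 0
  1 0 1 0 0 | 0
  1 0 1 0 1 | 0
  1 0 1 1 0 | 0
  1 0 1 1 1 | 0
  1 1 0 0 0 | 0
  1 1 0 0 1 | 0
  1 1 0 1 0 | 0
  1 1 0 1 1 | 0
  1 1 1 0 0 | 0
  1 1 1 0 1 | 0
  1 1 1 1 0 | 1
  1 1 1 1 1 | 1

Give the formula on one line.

  ~a = 11111111111111110000000000000000
  (~a | b) = 11111111111111110000000011111111
  (d & c) = 00000011000000110000001100000011
  ((~a | b) & (d & c)) = 00000011000000110000000000000011

((~a | b) & (d & c))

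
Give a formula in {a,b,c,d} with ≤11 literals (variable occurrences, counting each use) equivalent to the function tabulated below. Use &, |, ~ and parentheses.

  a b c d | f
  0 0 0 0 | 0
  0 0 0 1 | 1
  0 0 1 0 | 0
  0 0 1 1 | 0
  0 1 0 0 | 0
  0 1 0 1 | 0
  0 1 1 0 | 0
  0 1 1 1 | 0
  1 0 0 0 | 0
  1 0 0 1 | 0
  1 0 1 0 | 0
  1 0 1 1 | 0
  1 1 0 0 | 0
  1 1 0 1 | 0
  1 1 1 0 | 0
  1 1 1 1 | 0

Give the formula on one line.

(((~a | ~d) | (b & c)) & ((d & ~b) & ((~a & ~d) | ~c)))

  ~a = 1111111100000000
  ~d = 1010101010101010
  (~a | ~d) = 1111111110101010
  (b & c) = 0000001100000011
  ((~a | ~d) | (b & c)) = 1111111110101011
  ~b = 1111000011110000
  (d & ~b) = 0101000001010000
  (~a & ~d) = 1010101000000000
  ~c = 1100110011001100
  ((~a & ~d) | ~c) = 1110111011001100
  ((d & ~b) & ((~a & ~d) | ~c)) = 0100000001000000
  (((~a | ~d) | (b & c)) & ((d & ~b) & ((~a & ~d) | ~c))) = 0100000000000000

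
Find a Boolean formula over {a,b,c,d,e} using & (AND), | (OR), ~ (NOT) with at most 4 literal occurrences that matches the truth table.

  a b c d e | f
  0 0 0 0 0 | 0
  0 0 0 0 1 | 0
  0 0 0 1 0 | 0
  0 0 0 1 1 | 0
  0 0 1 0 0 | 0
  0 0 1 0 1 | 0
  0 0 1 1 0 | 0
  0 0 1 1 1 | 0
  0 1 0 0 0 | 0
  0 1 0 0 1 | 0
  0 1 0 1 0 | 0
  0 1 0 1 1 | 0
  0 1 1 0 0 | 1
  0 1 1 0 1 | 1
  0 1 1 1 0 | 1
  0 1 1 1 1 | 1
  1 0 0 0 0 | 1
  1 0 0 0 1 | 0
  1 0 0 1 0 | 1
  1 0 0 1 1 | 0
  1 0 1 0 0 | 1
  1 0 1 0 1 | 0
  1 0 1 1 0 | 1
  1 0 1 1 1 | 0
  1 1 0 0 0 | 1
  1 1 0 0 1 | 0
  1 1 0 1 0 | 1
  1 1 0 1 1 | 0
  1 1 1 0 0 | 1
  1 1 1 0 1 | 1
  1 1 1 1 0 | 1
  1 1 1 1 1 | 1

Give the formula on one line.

((a & ~e) | (c & b))

  ~e = 10101010101010101010101010101010
  (a & ~e) = 00000000000000001010101010101010
  (c & b) = 00000000000011110000000000001111
  ((a & ~e) | (c & b)) = 00000000000011111010101010101111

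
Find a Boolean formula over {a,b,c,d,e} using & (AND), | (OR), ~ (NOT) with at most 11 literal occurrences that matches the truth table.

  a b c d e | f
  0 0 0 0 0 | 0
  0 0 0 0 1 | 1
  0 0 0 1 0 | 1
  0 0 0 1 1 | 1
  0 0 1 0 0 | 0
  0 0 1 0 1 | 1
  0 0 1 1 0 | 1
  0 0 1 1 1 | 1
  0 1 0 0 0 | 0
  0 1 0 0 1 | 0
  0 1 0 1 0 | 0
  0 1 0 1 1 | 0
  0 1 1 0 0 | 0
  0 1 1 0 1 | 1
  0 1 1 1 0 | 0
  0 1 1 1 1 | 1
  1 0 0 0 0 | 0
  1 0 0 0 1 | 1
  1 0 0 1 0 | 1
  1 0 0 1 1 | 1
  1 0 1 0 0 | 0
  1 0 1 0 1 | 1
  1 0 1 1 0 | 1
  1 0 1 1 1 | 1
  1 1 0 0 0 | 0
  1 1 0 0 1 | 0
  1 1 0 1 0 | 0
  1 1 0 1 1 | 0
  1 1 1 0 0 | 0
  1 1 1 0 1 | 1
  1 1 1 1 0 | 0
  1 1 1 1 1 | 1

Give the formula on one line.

  ~d = 11001100110011001100110011001100
  (b & e) = 00000000010101010000000001010101
  (~d | (b & e)) = 11001100110111011100110011011101
  ~b = 11111111000000001111111100000000
  ((~d | (b & e)) & ~b) = 11001100000000001100110000000000
  (e & ((~d | (b & e)) & ~b)) = 01000100000000000100010000000000
  (c & e) = 00000101000001010000010100000101
  (d & ~b) = 00110011000000000011001100000000
  ((c & e) | (d & ~b)) = 00110111000001010011011100000101
  ((e & ((~d | (b & e)) & ~b)) | ((c & e) | (d & ~b))) = 01110111000001010111011100000101

((e & ((~d | (b & e)) & ~b)) | ((c & e) | (d & ~b)))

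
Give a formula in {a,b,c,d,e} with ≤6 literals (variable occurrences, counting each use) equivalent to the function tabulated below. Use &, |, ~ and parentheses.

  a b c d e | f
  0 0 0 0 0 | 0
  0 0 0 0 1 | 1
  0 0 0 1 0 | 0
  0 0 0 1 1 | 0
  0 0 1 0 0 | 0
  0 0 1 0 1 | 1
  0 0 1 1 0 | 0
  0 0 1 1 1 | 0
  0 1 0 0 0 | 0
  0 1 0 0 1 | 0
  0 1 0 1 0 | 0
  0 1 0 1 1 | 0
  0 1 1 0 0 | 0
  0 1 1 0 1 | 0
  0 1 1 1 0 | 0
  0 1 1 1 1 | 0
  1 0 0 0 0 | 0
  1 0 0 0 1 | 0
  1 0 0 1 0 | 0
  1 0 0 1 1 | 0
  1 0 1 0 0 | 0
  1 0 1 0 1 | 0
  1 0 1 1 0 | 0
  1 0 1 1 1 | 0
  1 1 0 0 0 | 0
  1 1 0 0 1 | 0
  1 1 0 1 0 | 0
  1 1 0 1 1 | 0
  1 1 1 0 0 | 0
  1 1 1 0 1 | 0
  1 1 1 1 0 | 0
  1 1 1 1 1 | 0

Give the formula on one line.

  ~d = 11001100110011001100110011001100
  ~a = 11111111111111110000000000000000
  (e & ~a) = 01010101010101010000000000000000
  (~d & (e & ~a)) = 01000100010001000000000000000000
  ~b = 11111111000000001111111100000000
  (~b | a) = 11111111000000001111111111111111
  ((~d & (e & ~a)) & (~b | a)) = 01000100000000000000000000000000

((~d & (e & ~a)) & (~b | a))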